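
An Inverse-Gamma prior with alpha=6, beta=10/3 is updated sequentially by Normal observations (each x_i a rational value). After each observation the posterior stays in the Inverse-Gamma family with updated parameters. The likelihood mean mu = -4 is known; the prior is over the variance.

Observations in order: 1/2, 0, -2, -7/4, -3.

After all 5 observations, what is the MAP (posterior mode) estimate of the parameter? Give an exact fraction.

2543/912

obs 1: x=1/2 → posterior Inverse-Gamma(13/2, 323/24)
obs 2: x=0 → posterior Inverse-Gamma(7, 515/24)
obs 3: x=-2 → posterior Inverse-Gamma(15/2, 563/24)
obs 4: x=-7/4 → posterior Inverse-Gamma(8, 2495/96)
obs 5: x=-3 → posterior Inverse-Gamma(17/2, 2543/96)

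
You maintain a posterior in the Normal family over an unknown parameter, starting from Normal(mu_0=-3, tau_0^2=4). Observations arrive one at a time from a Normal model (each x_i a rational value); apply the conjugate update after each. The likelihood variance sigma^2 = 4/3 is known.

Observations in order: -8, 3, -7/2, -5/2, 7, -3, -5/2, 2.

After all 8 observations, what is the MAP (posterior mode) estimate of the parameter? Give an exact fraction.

-51/50

obs 1: x=-8 → posterior Normal(-27/4, 1)
obs 2: x=3 → posterior Normal(-18/7, 4/7)
obs 3: x=-7/2 → posterior Normal(-57/20, 2/5)
obs 4: x=-5/2 → posterior Normal(-36/13, 4/13)
obs 5: x=7 → posterior Normal(-15/16, 1/4)
obs 6: x=-3 → posterior Normal(-24/19, 4/19)
obs 7: x=-5/2 → posterior Normal(-63/44, 2/11)
obs 8: x=2 → posterior Normal(-51/50, 4/25)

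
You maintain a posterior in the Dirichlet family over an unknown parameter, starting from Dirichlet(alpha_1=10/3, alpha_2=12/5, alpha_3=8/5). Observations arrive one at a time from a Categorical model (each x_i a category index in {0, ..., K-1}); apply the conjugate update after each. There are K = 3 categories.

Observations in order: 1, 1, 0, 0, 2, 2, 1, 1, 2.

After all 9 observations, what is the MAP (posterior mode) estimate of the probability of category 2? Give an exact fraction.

obs 1: x=1 → posterior Dirichlet(10/3, 17/5, 8/5)
obs 2: x=1 → posterior Dirichlet(10/3, 22/5, 8/5)
obs 3: x=0 → posterior Dirichlet(13/3, 22/5, 8/5)
obs 4: x=0 → posterior Dirichlet(16/3, 22/5, 8/5)
obs 5: x=2 → posterior Dirichlet(16/3, 22/5, 13/5)
obs 6: x=2 → posterior Dirichlet(16/3, 22/5, 18/5)
obs 7: x=1 → posterior Dirichlet(16/3, 27/5, 18/5)
obs 8: x=1 → posterior Dirichlet(16/3, 32/5, 18/5)
obs 9: x=2 → posterior Dirichlet(16/3, 32/5, 23/5)

27/100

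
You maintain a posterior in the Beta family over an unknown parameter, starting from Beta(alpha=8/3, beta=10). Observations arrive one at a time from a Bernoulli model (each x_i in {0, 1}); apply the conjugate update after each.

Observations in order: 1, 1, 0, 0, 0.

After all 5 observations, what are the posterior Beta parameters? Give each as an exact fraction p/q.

alpha=14/3, beta=13

obs 1: x=1 → posterior Beta(11/3, 10)
obs 2: x=1 → posterior Beta(14/3, 10)
obs 3: x=0 → posterior Beta(14/3, 11)
obs 4: x=0 → posterior Beta(14/3, 12)
obs 5: x=0 → posterior Beta(14/3, 13)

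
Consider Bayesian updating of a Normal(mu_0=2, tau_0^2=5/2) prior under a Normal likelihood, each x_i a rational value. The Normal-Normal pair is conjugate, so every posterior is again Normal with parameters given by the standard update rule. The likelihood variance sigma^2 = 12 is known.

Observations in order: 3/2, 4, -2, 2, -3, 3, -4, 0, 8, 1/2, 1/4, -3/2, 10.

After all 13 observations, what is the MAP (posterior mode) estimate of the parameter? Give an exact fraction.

567/356

obs 1: x=3/2 → posterior Normal(111/58, 60/29)
obs 2: x=4 → posterior Normal(151/68, 30/17)
obs 3: x=-2 → posterior Normal(131/78, 20/13)
obs 4: x=2 → posterior Normal(151/88, 15/11)
obs 5: x=-3 → posterior Normal(121/98, 60/49)
obs 6: x=3 → posterior Normal(151/108, 10/9)
obs 7: x=-4 → posterior Normal(111/118, 60/59)
obs 8: x=0 → posterior Normal(111/128, 15/16)
obs 9: x=8 → posterior Normal(191/138, 20/23)
obs 10: x=1/2 → posterior Normal(49/37, 30/37)
obs 11: x=1/4 → posterior Normal(397/316, 60/79)
obs 12: x=-3/2 → posterior Normal(367/336, 5/7)
obs 13: x=10 → posterior Normal(567/356, 60/89)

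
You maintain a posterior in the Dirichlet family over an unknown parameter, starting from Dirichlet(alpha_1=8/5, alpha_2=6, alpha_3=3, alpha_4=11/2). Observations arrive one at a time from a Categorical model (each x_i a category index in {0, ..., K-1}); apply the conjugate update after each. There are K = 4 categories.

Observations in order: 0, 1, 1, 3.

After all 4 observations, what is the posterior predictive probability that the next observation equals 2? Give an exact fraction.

10/67

obs 1: x=0 → posterior Dirichlet(13/5, 6, 3, 11/2)
obs 2: x=1 → posterior Dirichlet(13/5, 7, 3, 11/2)
obs 3: x=1 → posterior Dirichlet(13/5, 8, 3, 11/2)
obs 4: x=3 → posterior Dirichlet(13/5, 8, 3, 13/2)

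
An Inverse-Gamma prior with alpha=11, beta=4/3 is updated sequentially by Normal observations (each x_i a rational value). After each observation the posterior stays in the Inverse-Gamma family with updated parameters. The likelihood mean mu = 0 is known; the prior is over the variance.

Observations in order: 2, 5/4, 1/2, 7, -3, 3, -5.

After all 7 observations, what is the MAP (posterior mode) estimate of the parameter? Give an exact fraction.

obs 1: x=2 → posterior Inverse-Gamma(23/2, 10/3)
obs 2: x=5/4 → posterior Inverse-Gamma(12, 395/96)
obs 3: x=1/2 → posterior Inverse-Gamma(25/2, 407/96)
obs 4: x=7 → posterior Inverse-Gamma(13, 2759/96)
obs 5: x=-3 → posterior Inverse-Gamma(27/2, 3191/96)
obs 6: x=3 → posterior Inverse-Gamma(14, 3623/96)
obs 7: x=-5 → posterior Inverse-Gamma(29/2, 4823/96)

4823/1488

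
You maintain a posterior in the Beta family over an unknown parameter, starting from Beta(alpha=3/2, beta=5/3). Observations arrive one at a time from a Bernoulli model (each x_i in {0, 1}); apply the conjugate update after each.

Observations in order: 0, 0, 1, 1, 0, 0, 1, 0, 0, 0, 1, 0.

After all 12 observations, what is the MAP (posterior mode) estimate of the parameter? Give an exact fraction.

27/79

obs 1: x=0 → posterior Beta(3/2, 8/3)
obs 2: x=0 → posterior Beta(3/2, 11/3)
obs 3: x=1 → posterior Beta(5/2, 11/3)
obs 4: x=1 → posterior Beta(7/2, 11/3)
obs 5: x=0 → posterior Beta(7/2, 14/3)
obs 6: x=0 → posterior Beta(7/2, 17/3)
obs 7: x=1 → posterior Beta(9/2, 17/3)
obs 8: x=0 → posterior Beta(9/2, 20/3)
obs 9: x=0 → posterior Beta(9/2, 23/3)
obs 10: x=0 → posterior Beta(9/2, 26/3)
obs 11: x=1 → posterior Beta(11/2, 26/3)
obs 12: x=0 → posterior Beta(11/2, 29/3)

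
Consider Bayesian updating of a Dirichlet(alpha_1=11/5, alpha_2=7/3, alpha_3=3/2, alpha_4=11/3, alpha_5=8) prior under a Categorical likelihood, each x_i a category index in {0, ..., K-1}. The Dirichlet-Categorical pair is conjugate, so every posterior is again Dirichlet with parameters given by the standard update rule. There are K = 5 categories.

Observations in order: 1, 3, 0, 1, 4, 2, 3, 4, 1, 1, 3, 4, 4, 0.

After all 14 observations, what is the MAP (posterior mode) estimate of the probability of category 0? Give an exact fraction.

obs 1: x=1 → posterior Dirichlet(11/5, 10/3, 3/2, 11/3, 8)
obs 2: x=3 → posterior Dirichlet(11/5, 10/3, 3/2, 14/3, 8)
obs 3: x=0 → posterior Dirichlet(16/5, 10/3, 3/2, 14/3, 8)
obs 4: x=1 → posterior Dirichlet(16/5, 13/3, 3/2, 14/3, 8)
obs 5: x=4 → posterior Dirichlet(16/5, 13/3, 3/2, 14/3, 9)
obs 6: x=2 → posterior Dirichlet(16/5, 13/3, 5/2, 14/3, 9)
obs 7: x=3 → posterior Dirichlet(16/5, 13/3, 5/2, 17/3, 9)
obs 8: x=4 → posterior Dirichlet(16/5, 13/3, 5/2, 17/3, 10)
obs 9: x=1 → posterior Dirichlet(16/5, 16/3, 5/2, 17/3, 10)
obs 10: x=1 → posterior Dirichlet(16/5, 19/3, 5/2, 17/3, 10)
obs 11: x=3 → posterior Dirichlet(16/5, 19/3, 5/2, 20/3, 10)
obs 12: x=4 → posterior Dirichlet(16/5, 19/3, 5/2, 20/3, 11)
obs 13: x=4 → posterior Dirichlet(16/5, 19/3, 5/2, 20/3, 12)
obs 14: x=0 → posterior Dirichlet(21/5, 19/3, 5/2, 20/3, 12)

32/267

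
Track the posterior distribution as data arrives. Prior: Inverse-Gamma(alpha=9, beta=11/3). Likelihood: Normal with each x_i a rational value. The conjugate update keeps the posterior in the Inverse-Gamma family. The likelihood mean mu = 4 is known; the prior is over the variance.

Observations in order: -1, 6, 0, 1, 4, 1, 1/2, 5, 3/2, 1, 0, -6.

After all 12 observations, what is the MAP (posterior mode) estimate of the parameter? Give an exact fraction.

1289/192

obs 1: x=-1 → posterior Inverse-Gamma(19/2, 97/6)
obs 2: x=6 → posterior Inverse-Gamma(10, 109/6)
obs 3: x=0 → posterior Inverse-Gamma(21/2, 157/6)
obs 4: x=1 → posterior Inverse-Gamma(11, 92/3)
obs 5: x=4 → posterior Inverse-Gamma(23/2, 92/3)
obs 6: x=1 → posterior Inverse-Gamma(12, 211/6)
obs 7: x=1/2 → posterior Inverse-Gamma(25/2, 991/24)
obs 8: x=5 → posterior Inverse-Gamma(13, 1003/24)
obs 9: x=3/2 → posterior Inverse-Gamma(27/2, 539/12)
obs 10: x=1 → posterior Inverse-Gamma(14, 593/12)
obs 11: x=0 → posterior Inverse-Gamma(29/2, 689/12)
obs 12: x=-6 → posterior Inverse-Gamma(15, 1289/12)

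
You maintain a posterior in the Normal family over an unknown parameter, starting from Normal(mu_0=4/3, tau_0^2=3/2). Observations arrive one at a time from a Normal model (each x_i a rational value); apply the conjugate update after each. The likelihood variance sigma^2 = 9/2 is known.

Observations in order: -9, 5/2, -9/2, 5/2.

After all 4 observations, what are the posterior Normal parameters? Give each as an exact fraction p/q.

obs 1: x=-9 → posterior Normal(-5/4, 9/8)
obs 2: x=5/2 → posterior Normal(-1/2, 9/10)
obs 3: x=-9/2 → posterior Normal(-7/6, 3/4)
obs 4: x=5/2 → posterior Normal(-9/14, 9/14)

mu_0=-9/14, tau_0^2=9/14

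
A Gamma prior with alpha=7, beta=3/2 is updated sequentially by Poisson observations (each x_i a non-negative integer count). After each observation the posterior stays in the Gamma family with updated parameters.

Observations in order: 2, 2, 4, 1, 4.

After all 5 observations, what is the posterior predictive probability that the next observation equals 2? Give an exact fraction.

1064277971393324768572856/4987885095119476318359375

obs 1: x=2 → posterior Gamma(9, 5/2)
obs 2: x=2 → posterior Gamma(11, 7/2)
obs 3: x=4 → posterior Gamma(15, 9/2)
obs 4: x=1 → posterior Gamma(16, 11/2)
obs 5: x=4 → posterior Gamma(20, 13/2)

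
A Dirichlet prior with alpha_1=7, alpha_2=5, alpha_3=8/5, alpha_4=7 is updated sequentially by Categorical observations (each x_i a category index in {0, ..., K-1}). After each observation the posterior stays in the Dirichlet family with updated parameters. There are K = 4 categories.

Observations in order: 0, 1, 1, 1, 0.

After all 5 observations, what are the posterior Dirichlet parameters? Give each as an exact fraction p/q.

obs 1: x=0 → posterior Dirichlet(8, 5, 8/5, 7)
obs 2: x=1 → posterior Dirichlet(8, 6, 8/5, 7)
obs 3: x=1 → posterior Dirichlet(8, 7, 8/5, 7)
obs 4: x=1 → posterior Dirichlet(8, 8, 8/5, 7)
obs 5: x=0 → posterior Dirichlet(9, 8, 8/5, 7)

alpha_1=9, alpha_2=8, alpha_3=8/5, alpha_4=7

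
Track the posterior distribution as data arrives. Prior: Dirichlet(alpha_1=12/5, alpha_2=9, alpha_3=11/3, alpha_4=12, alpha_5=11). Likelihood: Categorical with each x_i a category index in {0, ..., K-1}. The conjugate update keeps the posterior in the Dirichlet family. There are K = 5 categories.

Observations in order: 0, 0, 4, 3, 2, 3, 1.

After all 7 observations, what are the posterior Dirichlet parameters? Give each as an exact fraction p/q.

obs 1: x=0 → posterior Dirichlet(17/5, 9, 11/3, 12, 11)
obs 2: x=0 → posterior Dirichlet(22/5, 9, 11/3, 12, 11)
obs 3: x=4 → posterior Dirichlet(22/5, 9, 11/3, 12, 12)
obs 4: x=3 → posterior Dirichlet(22/5, 9, 11/3, 13, 12)
obs 5: x=2 → posterior Dirichlet(22/5, 9, 14/3, 13, 12)
obs 6: x=3 → posterior Dirichlet(22/5, 9, 14/3, 14, 12)
obs 7: x=1 → posterior Dirichlet(22/5, 10, 14/3, 14, 12)

alpha_1=22/5, alpha_2=10, alpha_3=14/3, alpha_4=14, alpha_5=12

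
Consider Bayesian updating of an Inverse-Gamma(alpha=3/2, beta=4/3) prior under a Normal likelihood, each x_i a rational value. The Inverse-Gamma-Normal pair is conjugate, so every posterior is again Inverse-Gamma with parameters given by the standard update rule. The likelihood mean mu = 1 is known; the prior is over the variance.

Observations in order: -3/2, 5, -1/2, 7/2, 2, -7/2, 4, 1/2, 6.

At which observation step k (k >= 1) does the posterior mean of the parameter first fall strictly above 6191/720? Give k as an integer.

obs 1: x=-3/2 → posterior Inverse-Gamma(2, 107/24)
obs 2: x=5 → posterior Inverse-Gamma(5/2, 299/24)
obs 3: x=-1/2 → posterior Inverse-Gamma(3, 163/12)
obs 4: x=7/2 → posterior Inverse-Gamma(7/2, 401/24)
obs 5: x=2 → posterior Inverse-Gamma(4, 413/24)
obs 6: x=-7/2 → posterior Inverse-Gamma(9/2, 82/3)
obs 7: x=4 → posterior Inverse-Gamma(5, 191/6)
obs 8: x=1/2 → posterior Inverse-Gamma(11/2, 767/24)
obs 9: x=6 → posterior Inverse-Gamma(6, 1067/24)

k = 9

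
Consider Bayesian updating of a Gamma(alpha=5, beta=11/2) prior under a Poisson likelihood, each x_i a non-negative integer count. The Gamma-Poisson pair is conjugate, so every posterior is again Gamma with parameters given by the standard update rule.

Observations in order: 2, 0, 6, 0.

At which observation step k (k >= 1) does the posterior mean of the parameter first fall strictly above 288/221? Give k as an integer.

obs 1: x=2 → posterior Gamma(7, 13/2)
obs 2: x=0 → posterior Gamma(7, 15/2)
obs 3: x=6 → posterior Gamma(13, 17/2)
obs 4: x=0 → posterior Gamma(13, 19/2)

k = 3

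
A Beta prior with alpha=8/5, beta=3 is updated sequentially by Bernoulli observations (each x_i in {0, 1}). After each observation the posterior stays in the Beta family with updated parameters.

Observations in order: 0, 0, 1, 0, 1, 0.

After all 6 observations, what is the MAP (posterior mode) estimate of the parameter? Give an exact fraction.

obs 1: x=0 → posterior Beta(8/5, 4)
obs 2: x=0 → posterior Beta(8/5, 5)
obs 3: x=1 → posterior Beta(13/5, 5)
obs 4: x=0 → posterior Beta(13/5, 6)
obs 5: x=1 → posterior Beta(18/5, 6)
obs 6: x=0 → posterior Beta(18/5, 7)

13/43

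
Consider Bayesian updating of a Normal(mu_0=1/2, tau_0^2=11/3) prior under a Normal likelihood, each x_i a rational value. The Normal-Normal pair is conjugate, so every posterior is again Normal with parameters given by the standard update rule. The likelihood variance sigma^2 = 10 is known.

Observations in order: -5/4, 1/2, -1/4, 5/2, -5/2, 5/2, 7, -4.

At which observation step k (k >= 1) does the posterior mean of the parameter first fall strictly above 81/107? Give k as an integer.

k = 7

obs 1: x=-5/4 → posterior Normal(5/164, 110/41)
obs 2: x=1/2 → posterior Normal(27/208, 55/26)
obs 3: x=-1/4 → posterior Normal(4/63, 110/63)
obs 4: x=5/2 → posterior Normal(63/148, 55/37)
obs 5: x=-5/2 → posterior Normal(4/85, 22/17)
obs 6: x=5/2 → posterior Normal(21/64, 55/48)
obs 7: x=7 → posterior Normal(217/214, 110/107)
obs 8: x=-4 → posterior Normal(129/236, 55/59)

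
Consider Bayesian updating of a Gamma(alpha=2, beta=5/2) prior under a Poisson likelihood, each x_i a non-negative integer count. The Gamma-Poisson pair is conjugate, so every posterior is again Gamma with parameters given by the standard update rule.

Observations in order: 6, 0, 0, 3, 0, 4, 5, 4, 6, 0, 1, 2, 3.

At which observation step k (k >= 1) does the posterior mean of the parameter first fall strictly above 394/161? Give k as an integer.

obs 1: x=6 → posterior Gamma(8, 7/2)
obs 2: x=0 → posterior Gamma(8, 9/2)
obs 3: x=0 → posterior Gamma(8, 11/2)
obs 4: x=3 → posterior Gamma(11, 13/2)
obs 5: x=0 → posterior Gamma(11, 15/2)
obs 6: x=4 → posterior Gamma(15, 17/2)
obs 7: x=5 → posterior Gamma(20, 19/2)
obs 8: x=4 → posterior Gamma(24, 21/2)
obs 9: x=6 → posterior Gamma(30, 23/2)
obs 10: x=0 → posterior Gamma(30, 25/2)
obs 11: x=1 → posterior Gamma(31, 27/2)
obs 12: x=2 → posterior Gamma(33, 29/2)
obs 13: x=3 → posterior Gamma(36, 31/2)

k = 9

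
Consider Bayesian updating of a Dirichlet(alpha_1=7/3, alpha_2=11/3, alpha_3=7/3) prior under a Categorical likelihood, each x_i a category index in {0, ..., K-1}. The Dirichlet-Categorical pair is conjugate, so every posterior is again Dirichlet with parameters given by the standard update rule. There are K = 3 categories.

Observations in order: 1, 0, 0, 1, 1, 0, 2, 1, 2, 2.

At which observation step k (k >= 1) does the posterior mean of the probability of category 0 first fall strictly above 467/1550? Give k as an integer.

k = 2

obs 1: x=1 → posterior Dirichlet(7/3, 14/3, 7/3)
obs 2: x=0 → posterior Dirichlet(10/3, 14/3, 7/3)
obs 3: x=0 → posterior Dirichlet(13/3, 14/3, 7/3)
obs 4: x=1 → posterior Dirichlet(13/3, 17/3, 7/3)
obs 5: x=1 → posterior Dirichlet(13/3, 20/3, 7/3)
obs 6: x=0 → posterior Dirichlet(16/3, 20/3, 7/3)
obs 7: x=2 → posterior Dirichlet(16/3, 20/3, 10/3)
obs 8: x=1 → posterior Dirichlet(16/3, 23/3, 10/3)
obs 9: x=2 → posterior Dirichlet(16/3, 23/3, 13/3)
obs 10: x=2 → posterior Dirichlet(16/3, 23/3, 16/3)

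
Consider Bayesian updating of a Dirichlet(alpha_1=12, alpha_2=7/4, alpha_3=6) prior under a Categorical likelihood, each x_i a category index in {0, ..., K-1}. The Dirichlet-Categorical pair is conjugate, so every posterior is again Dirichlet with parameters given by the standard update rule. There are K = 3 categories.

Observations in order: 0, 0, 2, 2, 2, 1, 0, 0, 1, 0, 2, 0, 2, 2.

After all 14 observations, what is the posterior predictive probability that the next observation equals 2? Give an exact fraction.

obs 1: x=0 → posterior Dirichlet(13, 7/4, 6)
obs 2: x=0 → posterior Dirichlet(14, 7/4, 6)
obs 3: x=2 → posterior Dirichlet(14, 7/4, 7)
obs 4: x=2 → posterior Dirichlet(14, 7/4, 8)
obs 5: x=2 → posterior Dirichlet(14, 7/4, 9)
obs 6: x=1 → posterior Dirichlet(14, 11/4, 9)
obs 7: x=0 → posterior Dirichlet(15, 11/4, 9)
obs 8: x=0 → posterior Dirichlet(16, 11/4, 9)
obs 9: x=1 → posterior Dirichlet(16, 15/4, 9)
obs 10: x=0 → posterior Dirichlet(17, 15/4, 9)
obs 11: x=2 → posterior Dirichlet(17, 15/4, 10)
obs 12: x=0 → posterior Dirichlet(18, 15/4, 10)
obs 13: x=2 → posterior Dirichlet(18, 15/4, 11)
obs 14: x=2 → posterior Dirichlet(18, 15/4, 12)

16/45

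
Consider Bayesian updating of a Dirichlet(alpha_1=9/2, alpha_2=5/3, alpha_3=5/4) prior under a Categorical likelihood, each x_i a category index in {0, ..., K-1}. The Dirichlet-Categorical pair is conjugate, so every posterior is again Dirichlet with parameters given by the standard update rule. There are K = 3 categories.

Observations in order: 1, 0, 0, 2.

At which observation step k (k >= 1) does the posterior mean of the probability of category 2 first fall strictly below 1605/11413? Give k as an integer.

obs 1: x=1 → posterior Dirichlet(9/2, 8/3, 5/4)
obs 2: x=0 → posterior Dirichlet(11/2, 8/3, 5/4)
obs 3: x=0 → posterior Dirichlet(13/2, 8/3, 5/4)
obs 4: x=2 → posterior Dirichlet(13/2, 8/3, 9/4)

k = 2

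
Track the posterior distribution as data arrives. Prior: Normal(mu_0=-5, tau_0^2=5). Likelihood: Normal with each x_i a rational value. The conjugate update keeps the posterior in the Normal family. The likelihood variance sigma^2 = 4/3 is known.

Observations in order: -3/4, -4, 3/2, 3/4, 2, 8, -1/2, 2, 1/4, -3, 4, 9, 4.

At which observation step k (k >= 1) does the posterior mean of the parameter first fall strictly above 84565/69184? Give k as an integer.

k = 12

obs 1: x=-3/4 → posterior Normal(-125/76, 20/19)
obs 2: x=-4 → posterior Normal(-365/136, 10/17)
obs 3: x=3/2 → posterior Normal(-275/196, 20/49)
obs 4: x=3/4 → posterior Normal(-115/128, 5/16)
obs 5: x=2 → posterior Normal(-55/158, 20/79)
obs 6: x=8 → posterior Normal(185/188, 10/47)
obs 7: x=-1/2 → posterior Normal(85/109, 20/109)
obs 8: x=2 → posterior Normal(115/124, 5/31)
obs 9: x=1/4 → posterior Normal(475/556, 20/139)
obs 10: x=-3 → posterior Normal(295/616, 10/77)
obs 11: x=4 → posterior Normal(535/676, 20/169)
obs 12: x=9 → posterior Normal(1075/736, 5/46)
obs 13: x=4 → posterior Normal(1315/796, 20/199)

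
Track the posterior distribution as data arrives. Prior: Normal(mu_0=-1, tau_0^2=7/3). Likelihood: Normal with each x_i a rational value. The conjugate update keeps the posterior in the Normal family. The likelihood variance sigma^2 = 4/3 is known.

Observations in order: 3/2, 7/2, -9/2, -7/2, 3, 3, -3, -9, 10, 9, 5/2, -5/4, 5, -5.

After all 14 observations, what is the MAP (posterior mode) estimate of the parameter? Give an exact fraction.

299/408

obs 1: x=3/2 → posterior Normal(13/22, 28/33)
obs 2: x=7/2 → posterior Normal(31/18, 14/27)
obs 3: x=-9/2 → posterior Normal(-1/50, 28/75)
obs 4: x=-7/2 → posterior Normal(-25/32, 7/24)
obs 5: x=3 → posterior Normal(-4/39, 28/117)
obs 6: x=3 → posterior Normal(17/46, 14/69)
obs 7: x=-3 → posterior Normal(-4/53, 28/159)
obs 8: x=-9 → posterior Normal(-67/60, 7/45)
obs 9: x=10 → posterior Normal(3/67, 28/201)
obs 10: x=9 → posterior Normal(33/37, 14/111)
obs 11: x=5/2 → posterior Normal(167/162, 28/243)
obs 12: x=-5/4 → posterior Normal(299/352, 7/66)
obs 13: x=5 → posterior Normal(439/380, 28/285)
obs 14: x=-5 → posterior Normal(299/408, 14/153)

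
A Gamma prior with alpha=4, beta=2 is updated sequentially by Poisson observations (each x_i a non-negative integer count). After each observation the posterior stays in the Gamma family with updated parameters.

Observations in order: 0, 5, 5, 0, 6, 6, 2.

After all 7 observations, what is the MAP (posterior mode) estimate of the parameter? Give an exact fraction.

obs 1: x=0 → posterior Gamma(4, 3)
obs 2: x=5 → posterior Gamma(9, 4)
obs 3: x=5 → posterior Gamma(14, 5)
obs 4: x=0 → posterior Gamma(14, 6)
obs 5: x=6 → posterior Gamma(20, 7)
obs 6: x=6 → posterior Gamma(26, 8)
obs 7: x=2 → posterior Gamma(28, 9)

3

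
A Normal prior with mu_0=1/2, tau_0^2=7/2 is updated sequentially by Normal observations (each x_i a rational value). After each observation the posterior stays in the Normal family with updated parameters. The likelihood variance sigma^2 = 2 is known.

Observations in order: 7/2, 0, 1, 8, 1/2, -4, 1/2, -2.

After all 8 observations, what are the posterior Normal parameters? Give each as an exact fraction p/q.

obs 1: x=7/2 → posterior Normal(53/22, 14/11)
obs 2: x=0 → posterior Normal(53/36, 7/9)
obs 3: x=1 → posterior Normal(67/50, 14/25)
obs 4: x=8 → posterior Normal(179/64, 7/16)
obs 5: x=1/2 → posterior Normal(31/13, 14/39)
obs 6: x=-4 → posterior Normal(65/46, 7/23)
obs 7: x=1/2 → posterior Normal(137/106, 14/53)
obs 8: x=-2 → posterior Normal(109/120, 7/30)

mu_0=109/120, tau_0^2=7/30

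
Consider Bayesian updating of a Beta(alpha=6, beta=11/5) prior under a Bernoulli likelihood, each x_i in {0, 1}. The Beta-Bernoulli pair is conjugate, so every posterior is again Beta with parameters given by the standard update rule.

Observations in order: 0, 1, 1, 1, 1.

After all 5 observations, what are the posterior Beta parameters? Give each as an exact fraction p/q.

obs 1: x=0 → posterior Beta(6, 16/5)
obs 2: x=1 → posterior Beta(7, 16/5)
obs 3: x=1 → posterior Beta(8, 16/5)
obs 4: x=1 → posterior Beta(9, 16/5)
obs 5: x=1 → posterior Beta(10, 16/5)

alpha=10, beta=16/5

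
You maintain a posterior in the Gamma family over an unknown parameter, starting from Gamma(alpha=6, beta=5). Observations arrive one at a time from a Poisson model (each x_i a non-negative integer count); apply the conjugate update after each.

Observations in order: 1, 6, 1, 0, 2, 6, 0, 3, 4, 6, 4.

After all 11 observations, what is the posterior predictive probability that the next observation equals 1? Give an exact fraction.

obs 1: x=1 → posterior Gamma(7, 6)
obs 2: x=6 → posterior Gamma(13, 7)
obs 3: x=1 → posterior Gamma(14, 8)
obs 4: x=0 → posterior Gamma(14, 9)
obs 5: x=2 → posterior Gamma(16, 10)
obs 6: x=6 → posterior Gamma(22, 11)
obs 7: x=0 → posterior Gamma(22, 12)
obs 8: x=3 → posterior Gamma(25, 13)
obs 9: x=4 → posterior Gamma(29, 14)
obs 10: x=6 → posterior Gamma(35, 15)
obs 11: x=4 → posterior Gamma(39, 16)

3562410240994075863121481779745939860411335573504/16517976926780506002833800829531584028976727363201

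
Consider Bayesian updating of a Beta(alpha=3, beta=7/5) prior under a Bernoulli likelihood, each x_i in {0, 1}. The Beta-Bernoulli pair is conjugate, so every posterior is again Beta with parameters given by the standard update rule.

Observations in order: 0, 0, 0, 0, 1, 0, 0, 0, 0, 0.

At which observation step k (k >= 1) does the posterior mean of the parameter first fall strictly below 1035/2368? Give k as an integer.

obs 1: x=0 → posterior Beta(3, 12/5)
obs 2: x=0 → posterior Beta(3, 17/5)
obs 3: x=0 → posterior Beta(3, 22/5)
obs 4: x=0 → posterior Beta(3, 27/5)
obs 5: x=1 → posterior Beta(4, 27/5)
obs 6: x=0 → posterior Beta(4, 32/5)
obs 7: x=0 → posterior Beta(4, 37/5)
obs 8: x=0 → posterior Beta(4, 42/5)
obs 9: x=0 → posterior Beta(4, 47/5)
obs 10: x=0 → posterior Beta(4, 52/5)

k = 3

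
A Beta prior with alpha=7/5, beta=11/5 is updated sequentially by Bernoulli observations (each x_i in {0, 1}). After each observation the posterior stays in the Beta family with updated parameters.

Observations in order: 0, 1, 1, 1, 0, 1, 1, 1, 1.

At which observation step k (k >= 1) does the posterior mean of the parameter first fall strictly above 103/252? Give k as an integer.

obs 1: x=0 → posterior Beta(7/5, 16/5)
obs 2: x=1 → posterior Beta(12/5, 16/5)
obs 3: x=1 → posterior Beta(17/5, 16/5)
obs 4: x=1 → posterior Beta(22/5, 16/5)
obs 5: x=0 → posterior Beta(22/5, 21/5)
obs 6: x=1 → posterior Beta(27/5, 21/5)
obs 7: x=1 → posterior Beta(32/5, 21/5)
obs 8: x=1 → posterior Beta(37/5, 21/5)
obs 9: x=1 → posterior Beta(42/5, 21/5)

k = 2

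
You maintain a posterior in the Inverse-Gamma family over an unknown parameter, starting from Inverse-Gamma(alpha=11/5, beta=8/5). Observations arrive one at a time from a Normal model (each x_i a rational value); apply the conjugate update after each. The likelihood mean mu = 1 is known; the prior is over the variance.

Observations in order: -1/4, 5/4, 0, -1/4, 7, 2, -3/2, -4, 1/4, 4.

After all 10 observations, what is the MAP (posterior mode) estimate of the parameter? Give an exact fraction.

obs 1: x=-1/4 → posterior Inverse-Gamma(27/10, 381/160)
obs 2: x=5/4 → posterior Inverse-Gamma(16/5, 193/80)
obs 3: x=0 → posterior Inverse-Gamma(37/10, 233/80)
obs 4: x=-1/4 → posterior Inverse-Gamma(21/5, 591/160)
obs 5: x=7 → posterior Inverse-Gamma(47/10, 3471/160)
obs 6: x=2 → posterior Inverse-Gamma(26/5, 3551/160)
obs 7: x=-3/2 → posterior Inverse-Gamma(57/10, 4051/160)
obs 8: x=-4 → posterior Inverse-Gamma(31/5, 6051/160)
obs 9: x=1/4 → posterior Inverse-Gamma(67/10, 381/10)
obs 10: x=4 → posterior Inverse-Gamma(36/5, 213/5)

213/41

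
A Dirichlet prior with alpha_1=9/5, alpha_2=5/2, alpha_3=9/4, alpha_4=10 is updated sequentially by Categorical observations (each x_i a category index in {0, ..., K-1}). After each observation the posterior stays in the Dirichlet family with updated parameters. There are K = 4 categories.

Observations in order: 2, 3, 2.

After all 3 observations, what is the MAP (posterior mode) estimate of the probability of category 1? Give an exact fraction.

obs 1: x=2 → posterior Dirichlet(9/5, 5/2, 13/4, 10)
obs 2: x=3 → posterior Dirichlet(9/5, 5/2, 13/4, 11)
obs 3: x=2 → posterior Dirichlet(9/5, 5/2, 17/4, 11)

30/311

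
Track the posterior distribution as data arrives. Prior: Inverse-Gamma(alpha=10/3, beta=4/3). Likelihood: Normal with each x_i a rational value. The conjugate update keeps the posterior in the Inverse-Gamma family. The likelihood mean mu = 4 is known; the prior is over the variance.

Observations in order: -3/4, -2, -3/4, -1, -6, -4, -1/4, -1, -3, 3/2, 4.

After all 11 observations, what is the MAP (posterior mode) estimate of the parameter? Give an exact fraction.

obs 1: x=-3/4 → posterior Inverse-Gamma(23/6, 1211/96)
obs 2: x=-2 → posterior Inverse-Gamma(13/3, 2939/96)
obs 3: x=-3/4 → posterior Inverse-Gamma(29/6, 2011/48)
obs 4: x=-1 → posterior Inverse-Gamma(16/3, 2611/48)
obs 5: x=-6 → posterior Inverse-Gamma(35/6, 5011/48)
obs 6: x=-4 → posterior Inverse-Gamma(19/3, 6547/48)
obs 7: x=-1/4 → posterior Inverse-Gamma(41/6, 13961/96)
obs 8: x=-1 → posterior Inverse-Gamma(22/3, 15161/96)
obs 9: x=-3 → posterior Inverse-Gamma(47/6, 17513/96)
obs 10: x=3/2 → posterior Inverse-Gamma(25/3, 17813/96)
obs 11: x=4 → posterior Inverse-Gamma(53/6, 17813/96)

17813/944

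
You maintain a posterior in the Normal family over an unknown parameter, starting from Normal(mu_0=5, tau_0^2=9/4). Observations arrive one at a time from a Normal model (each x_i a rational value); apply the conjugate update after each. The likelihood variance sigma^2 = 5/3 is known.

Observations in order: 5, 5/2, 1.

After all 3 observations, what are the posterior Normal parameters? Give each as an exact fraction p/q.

obs 1: x=5 → posterior Normal(5, 45/47)
obs 2: x=5/2 → posterior Normal(605/148, 45/74)
obs 3: x=1 → posterior Normal(659/202, 45/101)

mu_0=659/202, tau_0^2=45/101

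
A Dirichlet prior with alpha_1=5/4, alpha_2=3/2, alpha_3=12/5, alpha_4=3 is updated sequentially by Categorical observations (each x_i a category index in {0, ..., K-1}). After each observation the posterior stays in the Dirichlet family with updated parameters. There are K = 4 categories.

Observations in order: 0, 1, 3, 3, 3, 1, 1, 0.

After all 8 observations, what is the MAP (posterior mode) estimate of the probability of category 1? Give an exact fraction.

obs 1: x=0 → posterior Dirichlet(9/4, 3/2, 12/5, 3)
obs 2: x=1 → posterior Dirichlet(9/4, 5/2, 12/5, 3)
obs 3: x=3 → posterior Dirichlet(9/4, 5/2, 12/5, 4)
obs 4: x=3 → posterior Dirichlet(9/4, 5/2, 12/5, 5)
obs 5: x=3 → posterior Dirichlet(9/4, 5/2, 12/5, 6)
obs 6: x=1 → posterior Dirichlet(9/4, 7/2, 12/5, 6)
obs 7: x=1 → posterior Dirichlet(9/4, 9/2, 12/5, 6)
obs 8: x=0 → posterior Dirichlet(13/4, 9/2, 12/5, 6)

70/243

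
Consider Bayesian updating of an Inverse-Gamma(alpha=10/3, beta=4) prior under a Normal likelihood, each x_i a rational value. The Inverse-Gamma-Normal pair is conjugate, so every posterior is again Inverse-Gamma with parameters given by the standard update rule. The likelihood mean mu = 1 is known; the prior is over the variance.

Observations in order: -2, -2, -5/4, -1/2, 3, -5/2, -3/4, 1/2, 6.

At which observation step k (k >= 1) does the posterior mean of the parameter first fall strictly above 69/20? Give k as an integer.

k = 2

obs 1: x=-2 → posterior Inverse-Gamma(23/6, 17/2)
obs 2: x=-2 → posterior Inverse-Gamma(13/3, 13)
obs 3: x=-5/4 → posterior Inverse-Gamma(29/6, 497/32)
obs 4: x=-1/2 → posterior Inverse-Gamma(16/3, 533/32)
obs 5: x=3 → posterior Inverse-Gamma(35/6, 597/32)
obs 6: x=-5/2 → posterior Inverse-Gamma(19/3, 793/32)
obs 7: x=-3/4 → posterior Inverse-Gamma(41/6, 421/16)
obs 8: x=1/2 → posterior Inverse-Gamma(22/3, 423/16)
obs 9: x=6 → posterior Inverse-Gamma(47/6, 623/16)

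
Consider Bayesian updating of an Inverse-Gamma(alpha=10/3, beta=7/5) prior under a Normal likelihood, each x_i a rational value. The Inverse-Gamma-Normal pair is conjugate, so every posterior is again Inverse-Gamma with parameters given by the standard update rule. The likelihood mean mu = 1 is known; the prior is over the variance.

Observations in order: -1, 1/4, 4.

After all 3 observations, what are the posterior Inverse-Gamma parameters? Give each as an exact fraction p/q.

alpha=29/6, beta=1309/160

obs 1: x=-1 → posterior Inverse-Gamma(23/6, 17/5)
obs 2: x=1/4 → posterior Inverse-Gamma(13/3, 589/160)
obs 3: x=4 → posterior Inverse-Gamma(29/6, 1309/160)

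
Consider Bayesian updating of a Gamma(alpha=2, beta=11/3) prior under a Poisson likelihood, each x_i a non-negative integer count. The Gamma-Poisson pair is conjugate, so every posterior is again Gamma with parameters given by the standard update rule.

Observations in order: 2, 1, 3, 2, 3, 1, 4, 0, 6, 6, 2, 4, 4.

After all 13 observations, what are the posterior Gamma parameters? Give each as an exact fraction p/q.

alpha=40, beta=50/3

obs 1: x=2 → posterior Gamma(4, 14/3)
obs 2: x=1 → posterior Gamma(5, 17/3)
obs 3: x=3 → posterior Gamma(8, 20/3)
obs 4: x=2 → posterior Gamma(10, 23/3)
obs 5: x=3 → posterior Gamma(13, 26/3)
obs 6: x=1 → posterior Gamma(14, 29/3)
obs 7: x=4 → posterior Gamma(18, 32/3)
obs 8: x=0 → posterior Gamma(18, 35/3)
obs 9: x=6 → posterior Gamma(24, 38/3)
obs 10: x=6 → posterior Gamma(30, 41/3)
obs 11: x=2 → posterior Gamma(32, 44/3)
obs 12: x=4 → posterior Gamma(36, 47/3)
obs 13: x=4 → posterior Gamma(40, 50/3)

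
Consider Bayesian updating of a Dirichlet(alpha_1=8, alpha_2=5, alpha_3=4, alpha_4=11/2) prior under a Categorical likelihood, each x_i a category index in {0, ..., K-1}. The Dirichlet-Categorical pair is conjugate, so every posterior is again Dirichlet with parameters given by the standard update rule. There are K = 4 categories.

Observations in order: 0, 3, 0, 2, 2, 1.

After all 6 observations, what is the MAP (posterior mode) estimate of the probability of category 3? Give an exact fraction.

11/49

obs 1: x=0 → posterior Dirichlet(9, 5, 4, 11/2)
obs 2: x=3 → posterior Dirichlet(9, 5, 4, 13/2)
obs 3: x=0 → posterior Dirichlet(10, 5, 4, 13/2)
obs 4: x=2 → posterior Dirichlet(10, 5, 5, 13/2)
obs 5: x=2 → posterior Dirichlet(10, 5, 6, 13/2)
obs 6: x=1 → posterior Dirichlet(10, 6, 6, 13/2)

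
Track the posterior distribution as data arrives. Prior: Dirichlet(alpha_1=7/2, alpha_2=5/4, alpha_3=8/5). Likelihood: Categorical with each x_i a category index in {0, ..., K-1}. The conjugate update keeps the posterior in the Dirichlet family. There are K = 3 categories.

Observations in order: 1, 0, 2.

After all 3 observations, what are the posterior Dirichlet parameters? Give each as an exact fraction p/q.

alpha_1=9/2, alpha_2=9/4, alpha_3=13/5

obs 1: x=1 → posterior Dirichlet(7/2, 9/4, 8/5)
obs 2: x=0 → posterior Dirichlet(9/2, 9/4, 8/5)
obs 3: x=2 → posterior Dirichlet(9/2, 9/4, 13/5)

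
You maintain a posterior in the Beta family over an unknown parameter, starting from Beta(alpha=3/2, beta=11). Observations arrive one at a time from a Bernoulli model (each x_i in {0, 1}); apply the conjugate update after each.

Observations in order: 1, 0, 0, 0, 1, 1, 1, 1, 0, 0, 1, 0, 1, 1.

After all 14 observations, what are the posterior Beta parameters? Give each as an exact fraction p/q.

alpha=19/2, beta=17

obs 1: x=1 → posterior Beta(5/2, 11)
obs 2: x=0 → posterior Beta(5/2, 12)
obs 3: x=0 → posterior Beta(5/2, 13)
obs 4: x=0 → posterior Beta(5/2, 14)
obs 5: x=1 → posterior Beta(7/2, 14)
obs 6: x=1 → posterior Beta(9/2, 14)
obs 7: x=1 → posterior Beta(11/2, 14)
obs 8: x=1 → posterior Beta(13/2, 14)
obs 9: x=0 → posterior Beta(13/2, 15)
obs 10: x=0 → posterior Beta(13/2, 16)
obs 11: x=1 → posterior Beta(15/2, 16)
obs 12: x=0 → posterior Beta(15/2, 17)
obs 13: x=1 → posterior Beta(17/2, 17)
obs 14: x=1 → posterior Beta(19/2, 17)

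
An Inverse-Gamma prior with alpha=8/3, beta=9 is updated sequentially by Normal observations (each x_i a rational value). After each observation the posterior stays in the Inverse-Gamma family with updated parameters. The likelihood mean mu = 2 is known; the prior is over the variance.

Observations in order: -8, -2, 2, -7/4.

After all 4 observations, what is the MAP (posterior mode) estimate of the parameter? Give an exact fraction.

7107/544

obs 1: x=-8 → posterior Inverse-Gamma(19/6, 59)
obs 2: x=-2 → posterior Inverse-Gamma(11/3, 67)
obs 3: x=2 → posterior Inverse-Gamma(25/6, 67)
obs 4: x=-7/4 → posterior Inverse-Gamma(14/3, 2369/32)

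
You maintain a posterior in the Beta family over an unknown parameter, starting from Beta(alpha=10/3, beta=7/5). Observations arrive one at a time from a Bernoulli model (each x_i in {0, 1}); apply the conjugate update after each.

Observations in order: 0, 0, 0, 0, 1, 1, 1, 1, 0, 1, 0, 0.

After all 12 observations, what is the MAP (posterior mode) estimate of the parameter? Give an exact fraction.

obs 1: x=0 → posterior Beta(10/3, 12/5)
obs 2: x=0 → posterior Beta(10/3, 17/5)
obs 3: x=0 → posterior Beta(10/3, 22/5)
obs 4: x=0 → posterior Beta(10/3, 27/5)
obs 5: x=1 → posterior Beta(13/3, 27/5)
obs 6: x=1 → posterior Beta(16/3, 27/5)
obs 7: x=1 → posterior Beta(19/3, 27/5)
obs 8: x=1 → posterior Beta(22/3, 27/5)
obs 9: x=0 → posterior Beta(22/3, 32/5)
obs 10: x=1 → posterior Beta(25/3, 32/5)
obs 11: x=0 → posterior Beta(25/3, 37/5)
obs 12: x=0 → posterior Beta(25/3, 42/5)

110/221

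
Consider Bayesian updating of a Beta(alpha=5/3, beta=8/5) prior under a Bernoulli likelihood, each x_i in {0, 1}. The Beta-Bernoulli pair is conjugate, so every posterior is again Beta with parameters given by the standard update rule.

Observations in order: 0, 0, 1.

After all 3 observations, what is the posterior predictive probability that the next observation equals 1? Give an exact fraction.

20/47

obs 1: x=0 → posterior Beta(5/3, 13/5)
obs 2: x=0 → posterior Beta(5/3, 18/5)
obs 3: x=1 → posterior Beta(8/3, 18/5)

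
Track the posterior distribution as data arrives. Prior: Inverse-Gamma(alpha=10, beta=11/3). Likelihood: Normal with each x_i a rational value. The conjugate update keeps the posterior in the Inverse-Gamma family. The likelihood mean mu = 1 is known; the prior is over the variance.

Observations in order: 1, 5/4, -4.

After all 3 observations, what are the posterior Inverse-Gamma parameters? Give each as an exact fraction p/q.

obs 1: x=1 → posterior Inverse-Gamma(21/2, 11/3)
obs 2: x=5/4 → posterior Inverse-Gamma(11, 355/96)
obs 3: x=-4 → posterior Inverse-Gamma(23/2, 1555/96)

alpha=23/2, beta=1555/96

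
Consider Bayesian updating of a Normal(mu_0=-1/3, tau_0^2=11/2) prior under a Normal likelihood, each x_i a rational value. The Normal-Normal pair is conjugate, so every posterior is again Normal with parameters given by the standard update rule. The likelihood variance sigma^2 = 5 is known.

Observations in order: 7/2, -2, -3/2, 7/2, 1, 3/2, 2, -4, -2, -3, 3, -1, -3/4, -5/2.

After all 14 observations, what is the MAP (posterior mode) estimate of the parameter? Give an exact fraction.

-337/1968

obs 1: x=7/2 → posterior Normal(211/126, 55/21)
obs 2: x=-2 → posterior Normal(79/192, 55/32)
obs 3: x=-3/2 → posterior Normal(-10/129, 55/43)
obs 4: x=7/2 → posterior Normal(211/324, 55/54)
obs 5: x=1 → posterior Normal(277/390, 11/13)
obs 6: x=3/2 → posterior Normal(47/57, 55/76)
obs 7: x=2 → posterior Normal(254/261, 55/87)
obs 8: x=-4 → posterior Normal(61/147, 55/98)
obs 9: x=-2 → posterior Normal(56/327, 55/109)
obs 10: x=-3 → posterior Normal(-43/360, 11/24)
obs 11: x=3 → posterior Normal(56/393, 55/131)
obs 12: x=-1 → posterior Normal(23/426, 55/142)
obs 13: x=-3/4 → posterior Normal(-7/1836, 55/153)
obs 14: x=-5/2 → posterior Normal(-337/1968, 55/164)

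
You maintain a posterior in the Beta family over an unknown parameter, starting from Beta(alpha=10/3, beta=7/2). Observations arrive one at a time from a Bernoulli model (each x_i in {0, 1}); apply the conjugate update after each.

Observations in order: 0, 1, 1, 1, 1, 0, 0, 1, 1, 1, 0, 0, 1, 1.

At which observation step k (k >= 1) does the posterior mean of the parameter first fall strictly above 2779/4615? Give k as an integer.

obs 1: x=0 → posterior Beta(10/3, 9/2)
obs 2: x=1 → posterior Beta(13/3, 9/2)
obs 3: x=1 → posterior Beta(16/3, 9/2)
obs 4: x=1 → posterior Beta(19/3, 9/2)
obs 5: x=1 → posterior Beta(22/3, 9/2)
obs 6: x=0 → posterior Beta(22/3, 11/2)
obs 7: x=0 → posterior Beta(22/3, 13/2)
obs 8: x=1 → posterior Beta(25/3, 13/2)
obs 9: x=1 → posterior Beta(28/3, 13/2)
obs 10: x=1 → posterior Beta(31/3, 13/2)
obs 11: x=0 → posterior Beta(31/3, 15/2)
obs 12: x=0 → posterior Beta(31/3, 17/2)
obs 13: x=1 → posterior Beta(34/3, 17/2)
obs 14: x=1 → posterior Beta(37/3, 17/2)

k = 5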